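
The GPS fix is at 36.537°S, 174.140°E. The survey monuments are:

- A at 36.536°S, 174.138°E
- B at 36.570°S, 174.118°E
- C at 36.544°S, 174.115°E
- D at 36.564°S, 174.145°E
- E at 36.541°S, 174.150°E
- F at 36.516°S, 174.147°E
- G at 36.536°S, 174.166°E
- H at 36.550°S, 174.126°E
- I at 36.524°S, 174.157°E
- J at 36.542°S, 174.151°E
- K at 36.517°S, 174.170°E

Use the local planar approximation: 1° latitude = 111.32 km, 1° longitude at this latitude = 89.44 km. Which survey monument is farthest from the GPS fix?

B

Distances from 36.537°S, 174.140°E:
A: √((0.001·111.32)² + (-0.002·89.44)²) = √(0.01239 + 0.03200) = 0.211 km
B: √((-0.033·111.32)² + (-0.022·89.44)²) = √(13.49504 + 3.87176) = 4.167 km
C: √((-0.007·111.32)² + (-0.025·89.44)²) = √(0.60721 + 4.99970) = 2.368 km
D: √((-0.027·111.32)² + (0.005·89.44)²) = √(9.03387 + 0.19999) = 3.039 km
E: √((-0.004·111.32)² + (0.010·89.44)²) = √(0.19827 + 0.79995) = 0.999 km
F: √((0.021·111.32)² + (0.007·89.44)²) = √(5.46493 + 0.39198) = 2.420 km
G: √((0.001·111.32)² + (0.026·89.44)²) = √(0.01239 + 5.40767) = 2.328 km
H: √((-0.013·111.32)² + (-0.014·89.44)²) = √(2.09427 + 1.56790) = 1.914 km
I: √((0.013·111.32)² + (0.017·89.44)²) = √(2.09427 + 2.31186) = 2.099 km
J: √((-0.005·111.32)² + (0.011·89.44)²) = √(0.30980 + 0.96794) = 1.130 km
K: √((0.020·111.32)² + (0.030·89.44)²) = √(4.95686 + 7.19956) = 3.487 km
Maximum: B at 4.167 km.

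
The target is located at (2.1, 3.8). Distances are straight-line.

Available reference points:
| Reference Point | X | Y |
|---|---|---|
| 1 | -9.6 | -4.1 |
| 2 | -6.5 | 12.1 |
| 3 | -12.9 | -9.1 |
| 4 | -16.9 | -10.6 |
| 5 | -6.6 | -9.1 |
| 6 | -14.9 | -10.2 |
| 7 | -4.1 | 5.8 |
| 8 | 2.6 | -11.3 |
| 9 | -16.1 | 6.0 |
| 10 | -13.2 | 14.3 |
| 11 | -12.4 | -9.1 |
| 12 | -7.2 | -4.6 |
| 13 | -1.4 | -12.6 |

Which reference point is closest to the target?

7

Distances from (2.1, 3.8):
1: √((-11.7)² + (-7.9)²) = √(136.890 + 62.410) = 14.1
2: √((-8.6)² + (8.3)²) = √(73.960 + 68.890) = 12.0
3: √((-15.0)² + (-12.9)²) = √(225.000 + 166.410) = 19.8
4: √((-19.0)² + (-14.4)²) = √(361.000 + 207.360) = 23.8
5: √((-8.7)² + (-12.9)²) = √(75.690 + 166.410) = 15.6
6: √((-17.0)² + (-14.0)²) = √(289.000 + 196.000) = 22.0
7: √((-6.2)² + (2.0)²) = √(38.440 + 4.000) = 6.5
8: √((0.5)² + (-15.1)²) = √(0.250 + 228.010) = 15.1
9: √((-18.2)² + (2.2)²) = √(331.240 + 4.840) = 18.3
10: √((-15.3)² + (10.5)²) = √(234.090 + 110.250) = 18.6
11: √((-14.5)² + (-12.9)²) = √(210.250 + 166.410) = 19.4
12: √((-9.3)² + (-8.4)²) = √(86.490 + 70.560) = 12.5
13: √((-3.5)² + (-16.4)²) = √(12.250 + 268.960) = 16.8
Minimum: 7 at 6.5.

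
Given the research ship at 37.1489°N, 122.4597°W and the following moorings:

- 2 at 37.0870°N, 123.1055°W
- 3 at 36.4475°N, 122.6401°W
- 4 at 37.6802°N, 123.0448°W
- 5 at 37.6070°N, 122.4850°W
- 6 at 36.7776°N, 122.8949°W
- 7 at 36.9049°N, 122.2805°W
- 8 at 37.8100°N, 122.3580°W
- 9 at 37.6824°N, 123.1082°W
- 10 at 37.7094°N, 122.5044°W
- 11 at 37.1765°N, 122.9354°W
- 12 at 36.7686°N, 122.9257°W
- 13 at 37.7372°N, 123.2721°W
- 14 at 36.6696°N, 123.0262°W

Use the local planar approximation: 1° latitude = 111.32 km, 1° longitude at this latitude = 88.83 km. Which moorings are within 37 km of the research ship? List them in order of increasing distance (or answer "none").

Distances from 37.1489°N, 122.4597°W:
2: √((-0.0619·111.32)² + (-0.6458·88.83)²) = √(47.481857 + 3290.905455) = 57.7788 km
3: √((-0.7014·111.32)² + (-0.1804·88.83)²) = √(6096.462664 + 256.798446) = 79.7073 km
4: √((0.5313·111.32)² + (-0.5851·88.83)²) = √(3498.050115 + 2701.341686) = 78.7362 km
5: √((0.4581·111.32)² + (-0.0253·88.83)²) = √(2600.560603 + 5.050802) = 51.0452 km
6: √((-0.3713·111.32)² + (-0.4352·88.83)²) = √(1708.426478 + 1494.504055) = 56.5944 km
7: √((-0.2440·111.32)² + (0.1792·88.83)²) = √(737.778590 + 253.393421) = 31.4829 km
8: √((0.6611·111.32)² + (0.1017·88.83)²) = √(5416.025615 + 81.613355) = 74.1461 km
9: √((0.5335·111.32)² + (-0.6485·88.83)²) = √(3527.079452 + 3318.480615) = 82.7379 km
10: √((0.5605·111.32)² + (-0.0447·88.83)²) = √(3893.118554 + 15.766466) = 62.5211 km
11: √((0.0276·111.32)² + (-0.4757·88.83)²) = √(9.439838 + 1785.605961) = 42.3680 km
12: √((-0.3803·111.32)² + (-0.4660·88.83)²) = √(1792.251886 + 1713.527811) = 59.2096 km
13: √((0.5883·111.32)² + (-0.8124·88.83)²) = √(4288.881945 + 5207.858236) = 97.4512 km
14: √((-0.4793·111.32)² + (-0.5665·88.83)²) = √(2846.828161 + 2532.323310) = 73.3427 km
Threshold 37 km: 7 (31.4829 km) is within range.

7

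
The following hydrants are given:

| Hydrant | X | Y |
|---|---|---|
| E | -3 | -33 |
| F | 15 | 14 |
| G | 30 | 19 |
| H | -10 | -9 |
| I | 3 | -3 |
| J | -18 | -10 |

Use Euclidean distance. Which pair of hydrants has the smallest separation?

Pairwise distances:
E–F: 50.3
E–G: 61.6
E–H: 25.0
E–I: 30.6
E–J: 27.5
F–G: 15.8
F–H: 34.0
F–I: 20.8
F–J: 40.8
G–H: 48.8
G–I: 34.8
G–J: 56.1
H–I: 14.3
H–J: 8.1
I–J: 22.1
Closest pair: H–J at 8.1.

H and J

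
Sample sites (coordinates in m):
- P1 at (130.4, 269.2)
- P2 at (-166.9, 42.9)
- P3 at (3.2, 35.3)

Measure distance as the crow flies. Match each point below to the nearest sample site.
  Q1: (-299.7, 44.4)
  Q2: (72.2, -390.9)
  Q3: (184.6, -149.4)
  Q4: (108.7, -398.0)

Q1→P2; Q2→P3; Q3→P3; Q4→P3

Q1 at (-299.7, 44.4):
  P1: 485.3 m
  P2: 132.8 m
  P3: 303.0 m
  → nearest: P2 (132.8 m)
Q2 at (72.2, -390.9):
  P1: 662.7 m
  P2: 495.3 m
  P3: 431.7 m
  → nearest: P3 (431.7 m)
Q3 at (184.6, -149.4):
  P1: 422.1 m
  P2: 400.7 m
  P3: 258.9 m
  → nearest: P3 (258.9 m)
Q4 at (108.7, -398.0):
  P1: 667.6 m
  P2: 520.0 m
  P3: 446.0 m
  → nearest: P3 (446.0 m)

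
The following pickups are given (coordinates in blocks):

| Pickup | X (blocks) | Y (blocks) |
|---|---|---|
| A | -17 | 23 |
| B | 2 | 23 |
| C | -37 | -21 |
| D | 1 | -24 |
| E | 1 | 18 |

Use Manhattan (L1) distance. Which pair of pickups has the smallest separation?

B and E

Pairwise distances:
B–E: 6 blocks
A–B: 19 blocks
A–E: 23 blocks
C–D: 41 blocks
D–E: 42 blocks
B–D: 48 blocks
A–C: 64 blocks
A–D: 65 blocks
C–E: 77 blocks
B–C: 83 blocks
Closest pair: B–E at 6 blocks.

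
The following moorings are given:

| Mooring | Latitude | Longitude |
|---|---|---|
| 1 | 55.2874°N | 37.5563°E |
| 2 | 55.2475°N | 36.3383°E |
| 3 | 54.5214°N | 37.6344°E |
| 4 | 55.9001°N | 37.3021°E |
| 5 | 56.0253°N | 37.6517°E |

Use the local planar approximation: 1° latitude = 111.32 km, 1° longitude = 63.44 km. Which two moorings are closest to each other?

Pairwise distances:
1–2: 77.3975 km
1–3: 85.4149 km
1–4: 70.0863 km
1–5: 82.3657 km
2–3: 115.3008 km
2–4: 94.9535 km
2–5: 120.1644 km
3–4: 154.9179 km
3–5: 167.4177 km
4–5: 26.1942 km
Closest pair: 4–5 at 26.1942 km.

4 and 5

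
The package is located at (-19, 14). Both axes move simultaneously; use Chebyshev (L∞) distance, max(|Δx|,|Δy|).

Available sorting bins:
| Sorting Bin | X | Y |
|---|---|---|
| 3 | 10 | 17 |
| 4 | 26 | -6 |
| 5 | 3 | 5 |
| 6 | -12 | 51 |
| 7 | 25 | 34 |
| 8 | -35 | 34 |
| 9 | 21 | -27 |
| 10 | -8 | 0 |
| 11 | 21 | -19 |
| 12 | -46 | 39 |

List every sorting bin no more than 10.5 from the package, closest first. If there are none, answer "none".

Distances from (-19, 14):
3: 29
4: 45
5: 22
6: 37
7: 44
8: 20
9: 41
10: 14
11: 40
12: 27
Threshold 10.5: none within range.

none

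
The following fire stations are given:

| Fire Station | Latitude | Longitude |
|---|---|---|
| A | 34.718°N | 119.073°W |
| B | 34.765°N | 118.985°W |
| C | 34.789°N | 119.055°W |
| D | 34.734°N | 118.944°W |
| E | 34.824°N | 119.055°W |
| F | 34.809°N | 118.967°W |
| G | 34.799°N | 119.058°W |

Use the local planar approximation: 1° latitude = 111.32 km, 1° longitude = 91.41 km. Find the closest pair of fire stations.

Pairwise distances:
C–G: √((0.010·111.32)² + (-0.003·91.41)²) = √(1.23921 + 0.07520) = 1.146 km
E–G: √((-0.025·111.32)² + (-0.003·91.41)²) = √(7.74509 + 0.07520) = 2.796 km
C–E: √((0.035·111.32)² + (0.000·91.41)²) = √(15.18037 + 0.00000) = 3.896 km
B–D: √((-0.031·111.32)² + (0.041·91.41)²) = √(11.90885 + 14.04608) = 5.095 km
B–F: √((0.044·111.32)² + (0.018·91.41)²) = √(23.99119 + 2.70728) = 5.167 km
B–C: √((0.024·111.32)² + (-0.070·91.41)²) = √(7.13787 + 40.94336) = 6.934 km
B–G: √((0.034·111.32)² + (-0.073·91.41)²) = √(14.32532 + 44.52799) = 7.672 km
A–C: √((0.071·111.32)² + (0.018·91.41)²) = √(62.46879 + 2.70728) = 8.073 km
E–F: √((-0.015·111.32)² + (0.088·91.41)²) = √(2.78823 + 64.70722) = 8.216 km
C–F: √((0.020·111.32)² + (0.088·91.41)²) = √(4.95686 + 64.70722) = 8.347 km
F–G: √((-0.010·111.32)² + (-0.091·91.41)²) = √(1.23921 + 69.19428) = 8.392 km
D–F: √((0.075·111.32)² + (-0.023·91.41)²) = √(69.70580 + 4.42021) = 8.610 km
A–G: √((0.081·111.32)² + (0.015·91.41)²) = √(81.30485 + 1.88005) = 9.121 km
B–E: √((0.059·111.32)² + (-0.070·91.41)²) = √(43.13705 + 40.94336) = 9.170 km
A–B: √((0.047·111.32)² + (0.088·91.41)²) = √(27.37424 + 64.70722) = 9.596 km
C–D: √((-0.055·111.32)² + (0.111·91.41)²) = √(37.48623 + 102.95167) = 11.851 km
A–E: √((0.106·111.32)² + (0.018·91.41)²) = √(139.23811 + 2.70728) = 11.914 km
A–D: √((0.016·111.32)² + (0.129·91.41)²) = √(3.17239 + 139.04867) = 11.926 km
D–G: √((0.065·111.32)² + (-0.114·91.41)²) = √(52.35680 + 108.59182) = 12.687 km
A–F: √((0.091·111.32)² + (0.106·91.41)²) = √(102.61933 + 93.88564) = 14.018 km
D–E: √((0.090·111.32)² + (-0.111·91.41)²) = √(100.37635 + 102.95167) = 14.259 km
Closest pair: C–G at 1.146 km.

C and G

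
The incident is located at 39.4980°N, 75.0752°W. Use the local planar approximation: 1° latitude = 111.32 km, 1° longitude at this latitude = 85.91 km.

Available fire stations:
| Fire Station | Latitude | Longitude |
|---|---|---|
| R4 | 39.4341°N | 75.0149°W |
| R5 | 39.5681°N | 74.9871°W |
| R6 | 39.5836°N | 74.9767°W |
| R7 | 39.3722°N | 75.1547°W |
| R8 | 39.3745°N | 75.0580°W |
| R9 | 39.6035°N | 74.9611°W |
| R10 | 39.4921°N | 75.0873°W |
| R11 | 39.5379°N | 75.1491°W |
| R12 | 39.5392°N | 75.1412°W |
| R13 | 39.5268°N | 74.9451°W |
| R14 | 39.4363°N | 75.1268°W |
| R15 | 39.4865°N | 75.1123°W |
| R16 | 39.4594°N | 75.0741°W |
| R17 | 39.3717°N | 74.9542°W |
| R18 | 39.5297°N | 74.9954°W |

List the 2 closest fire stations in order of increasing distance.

Distances from 39.4980°N, 75.0752°W:
R4: 8.7998 km
R5: 10.8711 km
R6: 12.7440 km
R7: 15.5808 km
R8: 13.8272 km
R9: 15.2975 km
R10: 1.2296 km
R11: 7.7482 km
R12: 7.2928 km
R13: 11.6276 km
R14: 8.1748 km
R15: 3.4347 km
R16: 4.2980 km
R17: 17.4852 km
R18: 7.7105 km
Sorted: R10 (1.2296 km) < R15 (3.4347 km) < R16 (4.2980 km) < R12 (7.2928 km) < …

R10, R15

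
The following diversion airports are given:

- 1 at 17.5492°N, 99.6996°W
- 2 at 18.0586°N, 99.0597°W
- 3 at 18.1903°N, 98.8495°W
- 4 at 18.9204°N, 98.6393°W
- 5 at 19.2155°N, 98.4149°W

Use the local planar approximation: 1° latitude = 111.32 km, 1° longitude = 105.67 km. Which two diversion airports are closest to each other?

Pairwise distances:
1–2: √((0.5094·111.32)² + (0.6399·105.67)²) = √(3215.616708 + 4572.225434) = 88.2488 km
1–3: √((0.6411·111.32)² + (0.8501·105.67)²) = √(5093.284658 + 8069.440937) = 114.7289 km
1–4: √((1.3712·111.32)² + (1.0603·105.67)²) = √(23299.575279 + 12553.387580) = 189.3488 km
1–5: √((1.6663·111.32)² + (1.2847·105.67)²) = √(34407.473492 + 18429.216122) = 229.8623 km
2–3: √((0.1317·111.32)² + (0.2102·105.67)²) = √(214.940347 + 493.365570) = 26.6140 km
2–4: √((0.8618·111.32)² + (0.4204·105.67)²) = √(9203.634742 + 1973.462279) = 105.7218 km
2–5: √((1.1569·111.32)² + (0.6448·105.67)²) = √(16585.861614 + 4642.516676) = 145.6996 km
3–4: √((0.7301·111.32)² + (0.2102·105.67)²) = √(6605.582062 + 493.365570) = 84.2553 km
3–5: √((1.0252·111.32)² + (0.4346·105.67)²) = √(13024.575883 + 2109.030492) = 123.0187 km
4–5: √((0.2951·111.32)² + (0.2244·105.67)²) = √(1079.157453 + 562.275448) = 40.5146 km
Closest pair: 2–3 at 26.6140 km.

2 and 3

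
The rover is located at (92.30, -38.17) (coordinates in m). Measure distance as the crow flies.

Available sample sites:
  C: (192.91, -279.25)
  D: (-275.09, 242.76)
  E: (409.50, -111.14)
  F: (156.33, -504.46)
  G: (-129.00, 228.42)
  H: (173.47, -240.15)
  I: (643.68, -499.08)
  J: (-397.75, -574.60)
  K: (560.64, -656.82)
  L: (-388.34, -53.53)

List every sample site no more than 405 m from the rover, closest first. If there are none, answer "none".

Distances from (92.30, -38.17):
C: √((100.61)² + (-241.08)²) = √(10122.3721 + 58119.5664) = 261.23 m
D: √((-367.39)² + (280.93)²) = √(134975.4121 + 78921.6649) = 462.49 m
E: √((317.20)² + (-72.97)²) = √(100615.8400 + 5324.6209) = 325.48 m
F: √((64.03)² + (-466.29)²) = √(4099.8409 + 217426.3641) = 470.67 m
G: √((-221.30)² + (266.59)²) = √(48973.6900 + 71070.2281) = 346.47 m
H: √((81.17)² + (-201.98)²) = √(6588.5689 + 40795.9204) = 217.68 m
I: √((551.38)² + (-460.91)²) = √(304019.9044 + 212438.0281) = 718.65 m
J: √((-490.05)² + (-536.43)²) = √(240149.0025 + 287757.1449) = 726.57 m
K: √((468.34)² + (-618.65)²) = √(219342.3556 + 382727.8225) = 775.93 m
L: √((-480.64)² + (-15.36)²) = √(231014.8096 + 235.9296) = 480.89 m
Threshold 405 m: H (217.68 m), C (261.23 m), E (325.48 m), G (346.47 m) are within range.

H, C, E, G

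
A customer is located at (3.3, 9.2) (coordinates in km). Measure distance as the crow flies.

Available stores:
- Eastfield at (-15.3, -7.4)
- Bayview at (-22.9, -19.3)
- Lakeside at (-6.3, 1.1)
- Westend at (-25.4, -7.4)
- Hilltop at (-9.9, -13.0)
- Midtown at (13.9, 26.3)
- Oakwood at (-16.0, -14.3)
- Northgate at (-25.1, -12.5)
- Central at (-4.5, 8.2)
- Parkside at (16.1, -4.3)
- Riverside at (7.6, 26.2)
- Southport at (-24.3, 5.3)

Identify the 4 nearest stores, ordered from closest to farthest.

Distances from (3.3, 9.2):
Eastfield: √((-18.6)² + (-16.6)²) = √(345.960 + 275.560) = 24.9 km
Bayview: √((-26.2)² + (-28.5)²) = √(686.440 + 812.250) = 38.7 km
Lakeside: √((-9.6)² + (-8.1)²) = √(92.160 + 65.610) = 12.6 km
Westend: √((-28.7)² + (-16.6)²) = √(823.690 + 275.560) = 33.2 km
Hilltop: √((-13.2)² + (-22.2)²) = √(174.240 + 492.840) = 25.8 km
Midtown: √((10.6)² + (17.1)²) = √(112.360 + 292.410) = 20.1 km
Oakwood: √((-19.3)² + (-23.5)²) = √(372.490 + 552.250) = 30.4 km
Northgate: √((-28.4)² + (-21.7)²) = √(806.560 + 470.890) = 35.7 km
Central: √((-7.8)² + (-1.0)²) = √(60.840 + 1.000) = 7.9 km
Parkside: √((12.8)² + (-13.5)²) = √(163.840 + 182.250) = 18.6 km
Riverside: √((4.3)² + (17.0)²) = √(18.490 + 289.000) = 17.5 km
Southport: √((-27.6)² + (-3.9)²) = √(761.760 + 15.210) = 27.9 km
Sorted: Central (7.9 km) < Lakeside (12.6 km) < Riverside (17.5 km) < Parkside (18.6 km) < Midtown (20.1 km) < Eastfield (24.9 km) < …

Central, Lakeside, Riverside, Parkside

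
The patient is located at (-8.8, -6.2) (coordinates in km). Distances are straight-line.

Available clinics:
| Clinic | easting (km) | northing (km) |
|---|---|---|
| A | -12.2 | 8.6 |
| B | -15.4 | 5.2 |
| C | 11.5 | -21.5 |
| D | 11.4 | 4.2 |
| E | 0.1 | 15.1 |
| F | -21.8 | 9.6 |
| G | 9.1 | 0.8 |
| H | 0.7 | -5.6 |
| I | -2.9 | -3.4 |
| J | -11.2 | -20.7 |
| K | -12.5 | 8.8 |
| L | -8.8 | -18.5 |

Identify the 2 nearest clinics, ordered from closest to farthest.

Distances from (-8.8, -6.2):
A: 15.2 km
B: 13.2 km
C: 25.4 km
D: 22.7 km
E: 23.1 km
F: 20.5 km
G: 19.2 km
H: 9.5 km
I: 6.5 km
J: 14.7 km
K: 15.4 km
L: 12.3 km
Sorted: I (6.5 km) < H (9.5 km) < L (12.3 km) < B (13.2 km) < …

I, H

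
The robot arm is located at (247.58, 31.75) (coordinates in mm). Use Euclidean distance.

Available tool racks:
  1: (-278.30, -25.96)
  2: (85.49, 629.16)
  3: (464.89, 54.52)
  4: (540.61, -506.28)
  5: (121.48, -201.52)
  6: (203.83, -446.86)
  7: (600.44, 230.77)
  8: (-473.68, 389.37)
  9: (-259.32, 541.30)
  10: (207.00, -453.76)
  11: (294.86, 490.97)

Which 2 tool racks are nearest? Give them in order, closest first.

Distances from (247.58, 31.75):
1: √((-525.88)² + (-57.71)²) = √(276549.7744 + 3330.4441) = 529.04 mm
2: √((-162.09)² + (597.41)²) = √(26273.1681 + 356898.7081) = 619.01 mm
3: √((217.31)² + (22.77)²) = √(47223.6361 + 518.4729) = 218.50 mm
4: √((293.03)² + (-538.03)²) = √(85866.5809 + 289476.2809) = 612.65 mm
5: √((-126.10)² + (-233.27)²) = √(15901.2100 + 54414.8929) = 265.17 mm
6: √((-43.75)² + (-478.61)²) = √(1914.0625 + 229067.5321) = 480.61 mm
7: √((352.86)² + (199.02)²) = √(124510.1796 + 39608.9604) = 405.12 mm
8: √((-721.26)² + (357.62)²) = √(520215.9876 + 127892.0644) = 805.05 mm
9: √((-506.90)² + (509.55)²) = √(256947.6100 + 259641.2025) = 718.74 mm
10: √((-40.58)² + (-485.51)²) = √(1646.7364 + 235719.9601) = 487.20 mm
11: √((47.28)² + (459.22)²) = √(2235.3984 + 210883.0084) = 461.65 mm
Sorted: 3 (218.50 mm) < 5 (265.17 mm) < 7 (405.12 mm) < 11 (461.65 mm) < …

3, 5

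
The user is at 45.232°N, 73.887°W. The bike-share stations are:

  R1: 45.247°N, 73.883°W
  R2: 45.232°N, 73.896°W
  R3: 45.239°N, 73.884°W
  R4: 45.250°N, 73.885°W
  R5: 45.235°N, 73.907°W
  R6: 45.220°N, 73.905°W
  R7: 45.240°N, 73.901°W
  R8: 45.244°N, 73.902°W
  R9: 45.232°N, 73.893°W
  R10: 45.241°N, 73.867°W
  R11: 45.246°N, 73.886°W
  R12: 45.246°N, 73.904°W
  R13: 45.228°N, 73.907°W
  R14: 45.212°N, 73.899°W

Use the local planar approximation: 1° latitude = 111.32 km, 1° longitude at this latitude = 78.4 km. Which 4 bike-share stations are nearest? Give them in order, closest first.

Distances from 45.232°N, 73.887°W:
R1: √((0.015·111.32)² + (0.004·78.4)²) = √(2.78823 + 0.09834) = 1.699 km
R2: √((0.000·111.32)² + (-0.009·78.4)²) = √(0.00000 + 0.49787) = 0.706 km
R3: √((0.007·111.32)² + (0.003·78.4)²) = √(0.60721 + 0.05532) = 0.814 km
R4: √((0.018·111.32)² + (0.002·78.4)²) = √(4.01505 + 0.02459) = 2.010 km
R5: √((0.003·111.32)² + (-0.020·78.4)²) = √(0.11153 + 2.45862) = 1.603 km
R6: √((-0.012·111.32)² + (-0.018·78.4)²) = √(1.78447 + 1.99149) = 1.943 km
R7: √((0.008·111.32)² + (-0.014·78.4)²) = √(0.79310 + 1.20473) = 1.413 km
R8: √((0.012·111.32)² + (-0.015·78.4)²) = √(1.78447 + 1.38298) = 1.780 km
R9: √((0.000·111.32)² + (-0.006·78.4)²) = √(0.00000 + 0.22128) = 0.470 km
R10: √((0.009·111.32)² + (0.020·78.4)²) = √(1.00376 + 2.45862) = 1.861 km
R11: √((0.014·111.32)² + (0.001·78.4)²) = √(2.42886 + 0.00615) = 1.560 km
R12: √((0.014·111.32)² + (-0.017·78.4)²) = √(2.42886 + 1.77636) = 2.051 km
R13: √((-0.004·111.32)² + (-0.020·78.4)²) = √(0.19827 + 2.45862) = 1.630 km
R14: √((-0.020·111.32)² + (-0.012·78.4)²) = √(4.95686 + 0.88510) = 2.417 km
Sorted: R9 (0.470 km) < R2 (0.706 km) < R3 (0.814 km) < R7 (1.413 km) < R11 (1.560 km) < R5 (1.603 km) < …

R9, R2, R3, R7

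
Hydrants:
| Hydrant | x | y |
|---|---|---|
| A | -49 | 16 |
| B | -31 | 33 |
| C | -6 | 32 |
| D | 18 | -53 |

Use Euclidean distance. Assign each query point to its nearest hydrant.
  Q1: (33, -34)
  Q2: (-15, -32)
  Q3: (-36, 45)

Q1 at (33, -34):
  A: √((-82)² + (50)²) = √(6724.000 + 2500.000) = 96.0
  B: √((-64)² + (67)²) = √(4096.000 + 4489.000) = 92.7
  C: √((-39)² + (66)²) = √(1521.000 + 4356.000) = 76.7
  D: √((-15)² + (-19)²) = √(225.000 + 361.000) = 24.2
  → nearest: D (24.2)
Q2 at (-15, -32):
  A: √((-34)² + (48)²) = √(1156.000 + 2304.000) = 58.8
  B: √((-16)² + (65)²) = √(256.000 + 4225.000) = 66.9
  C: √((9)² + (64)²) = √(81.000 + 4096.000) = 64.6
  D: √((33)² + (-21)²) = √(1089.000 + 441.000) = 39.1
  → nearest: D (39.1)
Q3 at (-36, 45):
  A: √((-13)² + (-29)²) = √(169.000 + 841.000) = 31.8
  B: √((5)² + (-12)²) = √(25.000 + 144.000) = 13.0
  C: √((30)² + (-13)²) = √(900.000 + 169.000) = 32.7
  D: √((54)² + (-98)²) = √(2916.000 + 9604.000) = 111.9
  → nearest: B (13.0)

Q1→D; Q2→D; Q3→B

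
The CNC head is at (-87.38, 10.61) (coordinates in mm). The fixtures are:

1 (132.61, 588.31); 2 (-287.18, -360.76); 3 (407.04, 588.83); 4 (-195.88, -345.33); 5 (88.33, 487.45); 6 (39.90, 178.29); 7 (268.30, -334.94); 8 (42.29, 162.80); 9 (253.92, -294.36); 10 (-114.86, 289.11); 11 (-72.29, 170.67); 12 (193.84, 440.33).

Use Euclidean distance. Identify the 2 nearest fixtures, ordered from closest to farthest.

11, 8

Distances from (-87.38, 10.61):
1: √((219.99)² + (577.70)²) = √(48395.6001 + 333737.2900) = 618.17 mm
2: √((-199.80)² + (-371.37)²) = √(39920.0400 + 137915.6769) = 421.71 mm
3: √((494.42)² + (578.22)²) = √(244451.1364 + 334338.3684) = 760.78 mm
4: √((-108.50)² + (-355.94)²) = √(11772.2500 + 126693.2836) = 372.11 mm
5: √((175.71)² + (476.84)²) = √(30874.0041 + 227376.3856) = 508.18 mm
6: √((127.28)² + (167.68)²) = √(16200.1984 + 28116.5824) = 210.52 mm
7: √((355.68)² + (-345.55)²) = √(126508.2624 + 119404.8025) = 495.90 mm
8: √((129.67)² + (152.19)²) = √(16814.3089 + 23161.7961) = 199.94 mm
9: √((341.30)² + (-304.97)²) = √(116485.6900 + 93006.7009) = 457.70 mm
10: √((-27.48)² + (278.50)²) = √(755.1504 + 77562.2500) = 279.85 mm
11: √((15.09)² + (160.06)²) = √(227.7081 + 25619.2036) = 160.77 mm
12: √((281.22)² + (429.72)²) = √(79084.6884 + 184659.2784) = 513.56 mm
Sorted: 11 (160.77 mm) < 8 (199.94 mm) < 6 (210.52 mm) < 10 (279.85 mm) < …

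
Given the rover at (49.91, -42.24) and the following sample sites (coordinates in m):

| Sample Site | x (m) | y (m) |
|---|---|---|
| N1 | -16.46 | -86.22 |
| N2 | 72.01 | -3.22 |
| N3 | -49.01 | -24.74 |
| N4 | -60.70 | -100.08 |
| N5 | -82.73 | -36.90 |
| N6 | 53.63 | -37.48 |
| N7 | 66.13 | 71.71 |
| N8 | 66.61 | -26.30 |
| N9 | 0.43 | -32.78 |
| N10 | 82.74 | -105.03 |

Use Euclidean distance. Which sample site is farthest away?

Distances from (49.91, -42.24):
N1: √((-66.37)² + (-43.98)²) = √(4404.9769 + 1934.2404) = 79.62 m
N2: √((22.10)² + (39.02)²) = √(488.4100 + 1522.5604) = 44.84 m
N3: √((-98.92)² + (17.50)²) = √(9785.1664 + 306.2500) = 100.46 m
N4: √((-110.61)² + (-57.84)²) = √(12234.5721 + 3345.4656) = 124.82 m
N5: √((-132.64)² + (5.34)²) = √(17593.3696 + 28.5156) = 132.75 m
N6: √((3.72)² + (4.76)²) = √(13.8384 + 22.6576) = 6.04 m
N7: √((16.22)² + (113.95)²) = √(263.0884 + 12984.6025) = 115.10 m
N8: √((16.70)² + (15.94)²) = √(278.8900 + 254.0836) = 23.09 m
N9: √((-49.48)² + (9.46)²) = √(2448.2704 + 89.4916) = 50.38 m
N10: √((32.83)² + (-62.79)²) = √(1077.8089 + 3942.5841) = 70.85 m
Maximum: N5 at 132.75 m.

N5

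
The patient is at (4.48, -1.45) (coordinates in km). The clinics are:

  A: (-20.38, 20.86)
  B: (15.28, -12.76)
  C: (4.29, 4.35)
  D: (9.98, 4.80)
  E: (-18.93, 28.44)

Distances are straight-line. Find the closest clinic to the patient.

Distances from (4.48, -1.45):
A: √((-24.86)² + (22.31)²) = √(618.0196 + 497.7361) = 33.40 km
B: √((10.80)² + (-11.31)²) = √(116.6400 + 127.9161) = 15.64 km
C: √((-0.19)² + (5.80)²) = √(0.0361 + 33.6400) = 5.80 km
D: √((5.50)² + (6.25)²) = √(30.2500 + 39.0625) = 8.33 km
E: √((-23.41)² + (29.89)²) = √(548.0281 + 893.4121) = 37.97 km
Minimum: C at 5.80 km.

C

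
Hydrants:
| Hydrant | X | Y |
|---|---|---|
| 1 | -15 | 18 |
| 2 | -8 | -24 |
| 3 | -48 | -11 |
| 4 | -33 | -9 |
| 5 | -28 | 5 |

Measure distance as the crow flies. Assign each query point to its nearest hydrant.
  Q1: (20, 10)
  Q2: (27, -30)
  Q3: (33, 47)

Q1 at (20, 10):
  1: √((-35)² + (8)²) = √(1225.000 + 64.000) = 35.9
  2: √((-28)² + (-34)²) = √(784.000 + 1156.000) = 44.0
  3: √((-68)² + (-21)²) = √(4624.000 + 441.000) = 71.2
  4: √((-53)² + (-19)²) = √(2809.000 + 361.000) = 56.3
  5: √((-48)² + (-5)²) = √(2304.000 + 25.000) = 48.3
  → nearest: 1 (35.9)
Q2 at (27, -30):
  1: √((-42)² + (48)²) = √(1764.000 + 2304.000) = 63.8
  2: √((-35)² + (6)²) = √(1225.000 + 36.000) = 35.5
  3: √((-75)² + (19)²) = √(5625.000 + 361.000) = 77.4
  4: √((-60)² + (21)²) = √(3600.000 + 441.000) = 63.6
  5: √((-55)² + (35)²) = √(3025.000 + 1225.000) = 65.2
  → nearest: 2 (35.5)
Q3 at (33, 47):
  1: √((-48)² + (-29)²) = √(2304.000 + 841.000) = 56.1
  2: √((-41)² + (-71)²) = √(1681.000 + 5041.000) = 82.0
  3: √((-81)² + (-58)²) = √(6561.000 + 3364.000) = 99.6
  4: √((-66)² + (-56)²) = √(4356.000 + 3136.000) = 86.6
  5: √((-61)² + (-42)²) = √(3721.000 + 1764.000) = 74.1
  → nearest: 1 (56.1)

Q1→1; Q2→2; Q3→1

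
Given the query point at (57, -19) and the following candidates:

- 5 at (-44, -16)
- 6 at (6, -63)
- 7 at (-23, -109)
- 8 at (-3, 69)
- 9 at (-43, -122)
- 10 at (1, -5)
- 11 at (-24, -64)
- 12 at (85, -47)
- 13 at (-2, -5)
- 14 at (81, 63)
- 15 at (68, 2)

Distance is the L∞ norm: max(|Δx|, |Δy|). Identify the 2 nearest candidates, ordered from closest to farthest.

15, 12

Distances from (57, -19):
5: max(|-101|, |3|) = 101
6: max(|-51|, |-44|) = 51
7: max(|-80|, |-90|) = 90
8: max(|-60|, |88|) = 88
9: max(|-100|, |-103|) = 103
10: max(|-56|, |14|) = 56
11: max(|-81|, |-45|) = 81
12: max(|28|, |-28|) = 28
13: max(|-59|, |14|) = 59
14: max(|24|, |82|) = 82
15: max(|11|, |21|) = 21
Sorted: 15 (21) < 12 (28) < 6 (51) < 10 (56) < …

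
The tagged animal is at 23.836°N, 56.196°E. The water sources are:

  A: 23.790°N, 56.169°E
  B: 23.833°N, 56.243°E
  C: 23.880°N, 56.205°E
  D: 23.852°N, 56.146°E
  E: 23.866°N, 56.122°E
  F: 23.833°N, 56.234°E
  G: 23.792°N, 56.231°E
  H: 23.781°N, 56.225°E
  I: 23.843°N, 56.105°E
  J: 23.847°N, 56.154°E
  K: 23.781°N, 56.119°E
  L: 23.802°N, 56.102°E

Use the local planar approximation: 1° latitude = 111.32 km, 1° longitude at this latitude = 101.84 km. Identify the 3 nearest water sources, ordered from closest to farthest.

Distances from 23.836°N, 56.196°E:
A: √((-0.046·111.32)² + (-0.027·101.84)²) = √(26.22177 + 7.56074) = 5.812 km
B: √((-0.003·111.32)² + (0.047·101.84)²) = √(0.11153 + 22.91039) = 4.798 km
C: √((0.044·111.32)² + (0.009·101.84)²) = √(23.99119 + 0.84008) = 4.983 km
D: √((0.016·111.32)² + (-0.050·101.84)²) = √(3.17239 + 25.92846) = 5.395 km
E: √((0.030·111.32)² + (-0.074·101.84)²) = √(11.15293 + 56.79371) = 8.243 km
F: √((-0.003·111.32)² + (0.038·101.84)²) = √(0.11153 + 14.97628) = 3.884 km
G: √((-0.044·111.32)² + (0.035·101.84)²) = √(23.99119 + 12.70495) = 6.058 km
H: √((-0.055·111.32)² + (0.029·101.84)²) = √(37.48623 + 8.72234) = 6.798 km
I: √((0.007·111.32)² + (-0.091·101.84)²) = √(0.60721 + 85.88544) = 9.300 km
J: √((0.011·111.32)² + (-0.042·101.84)²) = √(1.49945 + 18.29512) = 4.449 km
K: √((-0.055·111.32)² + (-0.077·101.84)²) = √(37.48623 + 61.49195) = 9.949 km
L: √((-0.034·111.32)² + (-0.094·101.84)²) = √(14.32532 + 91.64156) = 10.294 km
Sorted: F (3.884 km) < J (4.449 km) < B (4.798 km) < C (4.983 km) < D (5.395 km) < …

F, J, B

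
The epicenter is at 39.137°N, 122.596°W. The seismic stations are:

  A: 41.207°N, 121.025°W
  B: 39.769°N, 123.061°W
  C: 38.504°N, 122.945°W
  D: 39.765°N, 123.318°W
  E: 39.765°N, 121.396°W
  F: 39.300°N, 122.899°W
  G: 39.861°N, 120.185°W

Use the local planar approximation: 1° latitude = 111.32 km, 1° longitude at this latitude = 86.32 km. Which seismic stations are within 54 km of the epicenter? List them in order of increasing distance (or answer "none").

F

Distances from 39.137°N, 122.596°W:
A: 267.374 km
B: 80.999 km
C: 76.635 km
D: 93.656 km
E: 124.968 km
F: 31.833 km
G: 223.178 km
Threshold 54 km: F (31.833 km) is within range.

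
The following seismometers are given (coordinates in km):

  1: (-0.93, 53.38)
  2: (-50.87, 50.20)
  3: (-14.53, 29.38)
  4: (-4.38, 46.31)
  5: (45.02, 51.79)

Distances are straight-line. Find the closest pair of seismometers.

Pairwise distances:
1–2: √((-49.94)² + (-3.18)²) = √(2494.0036 + 10.1124) = 50.04 km
1–3: √((-13.60)² + (-24.00)²) = √(184.9600 + 576.0000) = 27.59 km
1–4: √((-3.45)² + (-7.07)²) = √(11.9025 + 49.9849) = 7.87 km
1–5: √((45.95)² + (-1.59)²) = √(2111.4025 + 2.5281) = 45.98 km
2–3: √((36.34)² + (-20.82)²) = √(1320.5956 + 433.4724) = 41.88 km
2–4: √((46.49)² + (-3.89)²) = √(2161.3201 + 15.1321) = 46.65 km
2–5: √((95.89)² + (1.59)²) = √(9194.8921 + 2.5281) = 95.90 km
3–4: √((10.15)² + (16.93)²) = √(103.0225 + 286.6249) = 19.74 km
3–5: √((59.55)² + (22.41)²) = √(3546.2025 + 502.2081) = 63.63 km
4–5: √((49.40)² + (5.48)²) = √(2440.3600 + 30.0304) = 49.70 km
Closest pair: 1–4 at 7.87 km.

1 and 4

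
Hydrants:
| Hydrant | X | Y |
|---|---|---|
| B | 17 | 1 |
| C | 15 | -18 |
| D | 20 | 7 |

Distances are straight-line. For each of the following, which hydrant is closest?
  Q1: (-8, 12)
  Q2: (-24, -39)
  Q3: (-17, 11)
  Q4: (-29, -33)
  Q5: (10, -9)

Q1 at (-8, 12):
  B: √((25)² + (-11)²) = √(625.000 + 121.000) = 27.3
  C: √((23)² + (-30)²) = √(529.000 + 900.000) = 37.8
  D: √((28)² + (-5)²) = √(784.000 + 25.000) = 28.4
  → nearest: B (27.3)
Q2 at (-24, -39):
  B: √((41)² + (40)²) = √(1681.000 + 1600.000) = 57.3
  C: √((39)² + (21)²) = √(1521.000 + 441.000) = 44.3
  D: √((44)² + (46)²) = √(1936.000 + 2116.000) = 63.7
  → nearest: C (44.3)
Q3 at (-17, 11):
  B: √((34)² + (-10)²) = √(1156.000 + 100.000) = 35.4
  C: √((32)² + (-29)²) = √(1024.000 + 841.000) = 43.2
  D: √((37)² + (-4)²) = √(1369.000 + 16.000) = 37.2
  → nearest: B (35.4)
Q4 at (-29, -33):
  B: √((46)² + (34)²) = √(2116.000 + 1156.000) = 57.2
  C: √((44)² + (15)²) = √(1936.000 + 225.000) = 46.5
  D: √((49)² + (40)²) = √(2401.000 + 1600.000) = 63.3
  → nearest: C (46.5)
Q5 at (10, -9):
  B: √((7)² + (10)²) = √(49.000 + 100.000) = 12.2
  C: √((5)² + (-9)²) = √(25.000 + 81.000) = 10.3
  D: √((10)² + (16)²) = √(100.000 + 256.000) = 18.9
  → nearest: C (10.3)

Q1→B; Q2→C; Q3→B; Q4→C; Q5→C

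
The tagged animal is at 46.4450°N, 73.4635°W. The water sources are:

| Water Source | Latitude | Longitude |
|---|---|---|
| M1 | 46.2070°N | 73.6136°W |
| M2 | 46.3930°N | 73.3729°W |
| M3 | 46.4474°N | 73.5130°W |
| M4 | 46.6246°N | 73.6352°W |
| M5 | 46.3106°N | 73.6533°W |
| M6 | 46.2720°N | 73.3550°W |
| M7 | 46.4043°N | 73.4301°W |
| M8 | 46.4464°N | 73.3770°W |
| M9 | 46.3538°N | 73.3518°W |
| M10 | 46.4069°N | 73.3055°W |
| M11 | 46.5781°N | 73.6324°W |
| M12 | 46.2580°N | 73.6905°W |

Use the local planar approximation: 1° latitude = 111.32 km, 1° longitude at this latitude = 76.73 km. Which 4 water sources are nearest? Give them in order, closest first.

M3, M7, M8, M2

Distances from 46.4450°N, 73.4635°W:
M1: √((-0.2380·111.32)² + (-0.1501·76.73)²) = √(701.940514 + 132.645274) = 28.8892 km
M2: √((-0.0520·111.32)² + (0.0906·76.73)²) = √(33.508353 + 48.326661) = 9.0463 km
M3: √((0.0024·111.32)² + (-0.0495·76.73)²) = √(0.071379 + 14.425829) = 3.8075 km
M4: √((0.1796·111.32)² + (-0.1717·76.73)²) = √(399.722928 + 173.568531) = 23.9435 km
M5: √((-0.1344·111.32)² + (-0.1898·76.73)²) = √(223.843729 + 212.091280) = 20.8791 km
M6: √((-0.1730·111.32)² + (0.1085·76.73)²) = √(370.884430 + 69.309038) = 20.9808 km
M7: √((-0.0407·111.32)² + (0.0334·76.73)²) = √(20.527460 + 6.567852) = 5.2053 km
M8: √((0.0014·111.32)² + (0.0865·76.73)²) = √(0.024289 + 44.051694) = 6.6390 km
M9: √((-0.0912·111.32)² + (0.1117·76.73)²) = √(103.070901 + 73.457601) = 13.2864 km
M10: √((-0.0381·111.32)² + (0.1580·76.73)²) = √(17.988558 + 146.975373) = 12.8438 km
M11: √((0.1331·111.32)² + (-0.1689·76.73)²) = √(219.534362 + 167.953746) = 19.6847 km
M12: √((-0.1870·111.32)² + (-0.2270·76.73)²) = √(433.340828 + 303.376622) = 27.1425 km
Sorted: M3 (3.8075 km) < M7 (5.2053 km) < M8 (6.6390 km) < M2 (9.0463 km) < M10 (12.8438 km) < M9 (13.2864 km) < …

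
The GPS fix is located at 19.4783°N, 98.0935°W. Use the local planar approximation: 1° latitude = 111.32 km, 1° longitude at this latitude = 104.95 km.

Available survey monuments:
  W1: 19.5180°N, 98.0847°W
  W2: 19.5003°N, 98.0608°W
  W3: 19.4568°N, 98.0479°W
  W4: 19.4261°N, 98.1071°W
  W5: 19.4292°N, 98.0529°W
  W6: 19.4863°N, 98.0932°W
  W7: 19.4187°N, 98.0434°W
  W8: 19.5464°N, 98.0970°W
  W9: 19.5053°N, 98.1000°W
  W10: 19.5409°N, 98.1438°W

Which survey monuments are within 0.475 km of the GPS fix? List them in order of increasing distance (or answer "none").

Distances from 19.4783°N, 98.0935°W:
W1: √((0.0397·111.32)² + (0.0088·104.95)²) = √(19.531132 + 0.852963) = 4.5149 km
W2: √((0.0220·111.32)² + (0.0327·104.95)²) = √(5.997797 + 11.777697) = 4.2161 km
W3: √((-0.0215·111.32)² + (0.0456·104.95)²) = √(5.728268 + 22.903116) = 5.3508 km
W4: √((-0.0522·111.32)² + (-0.0136·104.95)²) = √(33.766605 + 2.037242) = 5.9836 km
W5: √((-0.0491·111.32)² + (0.0406·104.95)²) = √(29.875101 + 18.155865) = 6.9304 km
W6: √((0.0080·111.32)² + (0.0003·104.95)²) = √(0.793097 + 0.000991) = 0.8911 km
W7: √((-0.0596·111.32)² + (0.0501·104.95)²) = √(44.018873 + 27.646511) = 8.4655 km
W8: √((0.0681·111.32)² + (-0.0035·104.95)²) = √(57.469924 + 0.134928) = 7.5898 km
W9: √((0.0270·111.32)² + (-0.0065·104.95)²) = √(9.033872 + 0.465363) = 3.0821 km
W10: √((0.0626·111.32)² + (-0.0503·104.95)²) = √(48.561832 + 27.867683) = 8.7424 km
Threshold 0.475 km: none within range.

none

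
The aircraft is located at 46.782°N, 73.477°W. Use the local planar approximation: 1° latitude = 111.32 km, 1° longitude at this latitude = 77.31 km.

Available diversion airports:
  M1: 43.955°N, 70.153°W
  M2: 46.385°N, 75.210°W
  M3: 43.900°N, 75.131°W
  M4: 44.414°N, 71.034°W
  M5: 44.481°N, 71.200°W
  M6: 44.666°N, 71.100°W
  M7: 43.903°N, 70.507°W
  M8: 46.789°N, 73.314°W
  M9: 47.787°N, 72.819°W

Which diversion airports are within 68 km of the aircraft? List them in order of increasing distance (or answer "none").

M8

Distances from 46.782°N, 73.477°W:
M1: 406.294 km
M2: 141.079 km
M3: 345.368 km
M4: 324.283 km
M5: 310.805 km
M6: 298.756 km
M7: 394.253 km
M8: 12.626 km
M9: 122.899 km
Threshold 68 km: M8 (12.626 km) is within range.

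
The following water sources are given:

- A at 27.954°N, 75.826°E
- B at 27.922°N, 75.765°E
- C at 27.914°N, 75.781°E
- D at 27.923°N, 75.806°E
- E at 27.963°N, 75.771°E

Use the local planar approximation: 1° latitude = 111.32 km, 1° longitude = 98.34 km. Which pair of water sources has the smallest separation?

B and C

Pairwise distances:
B–C: √((-0.008·111.32)² + (0.016·98.34)²) = √(0.79310 + 2.47571) = 1.808 km
C–D: √((0.009·111.32)² + (0.025·98.34)²) = √(1.00376 + 6.04422) = 2.655 km
A–D: √((-0.031·111.32)² + (-0.020·98.34)²) = √(11.90885 + 3.86830) = 3.972 km
B–D: √((0.001·111.32)² + (0.041·98.34)²) = √(0.01239 + 16.25654) = 4.033 km
B–E: √((0.041·111.32)² + (0.006·98.34)²) = √(20.83119 + 0.34815) = 4.602 km
A–E: √((0.009·111.32)² + (-0.055·98.34)²) = √(1.00376 + 29.25404) = 5.501 km
C–E: √((0.049·111.32)² + (-0.010·98.34)²) = √(29.75353 + 0.96708) = 5.543 km
D–E: √((0.040·111.32)² + (-0.035·98.34)²) = √(19.82743 + 11.84668) = 5.628 km
A–C: √((-0.040·111.32)² + (-0.045·98.34)²) = √(19.82743 + 19.58328) = 6.278 km
A–B: √((-0.032·111.32)² + (-0.061·98.34)²) = √(12.68955 + 35.98488) = 6.977 km
Closest pair: B–C at 1.808 km.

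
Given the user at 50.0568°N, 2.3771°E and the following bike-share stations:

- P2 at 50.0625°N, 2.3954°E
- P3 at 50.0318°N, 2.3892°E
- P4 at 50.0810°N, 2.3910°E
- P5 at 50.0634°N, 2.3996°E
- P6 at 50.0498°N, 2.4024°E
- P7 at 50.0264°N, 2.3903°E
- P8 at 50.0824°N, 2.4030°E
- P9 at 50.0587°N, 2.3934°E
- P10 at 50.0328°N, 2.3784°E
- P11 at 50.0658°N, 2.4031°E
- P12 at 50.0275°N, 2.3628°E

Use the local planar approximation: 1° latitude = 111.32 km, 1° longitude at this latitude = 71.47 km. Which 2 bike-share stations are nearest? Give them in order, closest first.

Distances from 50.0568°N, 2.3771°E:
P2: √((0.0057·111.32)² + (0.0183·71.47)²) = √(0.402621 + 1.710605) = 1.4537 km
P3: √((-0.0250·111.32)² + (0.0121·71.47)²) = √(7.745089 + 0.747857) = 2.9143 km
P4: √((0.0242·111.32)² + (0.0139·71.47)²) = √(7.257334 + 0.986909) = 2.8713 km
P5: √((0.0066·111.32)² + (0.0225·71.47)²) = √(0.539802 + 2.585905) = 1.7680 km
P6: √((-0.0070·111.32)² + (0.0253·71.47)²) = √(0.607215 + 3.269555) = 1.9690 km
P7: √((-0.0304·111.32)² + (0.0132·71.47)²) = √(11.452322 + 0.890011) = 3.5132 km
P8: √((0.0256·111.32)² + (0.0259·71.47)²) = √(8.121314 + 3.426471) = 3.3982 km
P9: √((0.0019·111.32)² + (0.0163·71.47)²) = √(0.044736 + 1.357134) = 1.1840 km
P10: √((-0.0240·111.32)² + (0.0013·71.47)²) = √(7.137874 + 0.008632) = 2.6733 km
P11: √((0.0090·111.32)² + (0.0260·71.47)²) = √(1.003764 + 3.452982) = 2.1111 km
P12: √((-0.0293·111.32)² + (-0.0143·71.47)²) = √(10.638530 + 1.044527) = 3.4180 km
Sorted: P9 (1.1840 km) < P2 (1.4537 km) < P5 (1.7680 km) < P6 (1.9690 km) < …

P9, P2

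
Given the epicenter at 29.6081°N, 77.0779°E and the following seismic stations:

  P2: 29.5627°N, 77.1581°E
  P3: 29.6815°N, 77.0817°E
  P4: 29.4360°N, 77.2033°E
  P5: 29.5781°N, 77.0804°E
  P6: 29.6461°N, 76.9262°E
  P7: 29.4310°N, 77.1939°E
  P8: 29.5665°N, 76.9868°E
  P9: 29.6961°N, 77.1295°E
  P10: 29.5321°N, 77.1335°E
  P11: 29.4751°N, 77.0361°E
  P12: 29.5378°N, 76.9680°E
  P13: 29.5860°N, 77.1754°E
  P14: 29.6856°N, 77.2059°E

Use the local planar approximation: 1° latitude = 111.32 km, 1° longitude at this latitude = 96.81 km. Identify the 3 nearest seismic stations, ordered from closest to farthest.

Distances from 29.6081°N, 77.0779°E:
P2: √((-0.0454·111.32)² + (0.0802·96.81)²) = √(25.542188 + 60.282212) = 9.2641 km
P3: √((0.0734·111.32)² + (0.0038·96.81)²) = √(66.763411 + 0.135334) = 8.1792 km
P4: √((-0.1721·111.32)² + (0.1254·96.81)²) = √(367.035554 + 147.378969) = 22.6807 km
P5: √((-0.0300·111.32)² + (0.0025·96.81)²) = √(11.152928 + 0.058576) = 3.3484 km
P6: √((0.0380·111.32)² + (-0.1517·96.81)²) = √(17.894254 + 215.680858) = 15.2832 km
P7: √((-0.1771·111.32)² + (0.1160·96.81)²) = √(388.672235 + 126.112002) = 22.6889 km
P8: √((-0.0416·111.32)² + (-0.0911·96.81)²) = √(21.445346 + 77.781658) = 9.9613 km
P9: √((0.0880·111.32)² + (0.0516·96.81)²) = √(95.964751 + 24.953981) = 10.9963 km
P10: √((-0.0760·111.32)² + (0.0556·96.81)²) = √(71.577015 + 28.972770) = 10.0275 km
P11: √((-0.1330·111.32)² + (-0.0418·96.81)²) = √(219.204607 + 16.375441) = 15.3486 km
P12: √((-0.0703·111.32)² + (-0.1099·96.81)²) = √(61.243083 + 113.197237) = 13.2076 km
P13: √((-0.0221·111.32)² + (0.0975·96.81)²) = √(6.052446 + 89.094249) = 9.7543 km
P14: √((0.0775·111.32)² + (0.1280·96.81)²) = √(74.430305 + 153.553733) = 15.0991 km
Sorted: P5 (3.3484 km) < P3 (8.1792 km) < P2 (9.2641 km) < P13 (9.7543 km) < P8 (9.9613 km) < …

P5, P3, P2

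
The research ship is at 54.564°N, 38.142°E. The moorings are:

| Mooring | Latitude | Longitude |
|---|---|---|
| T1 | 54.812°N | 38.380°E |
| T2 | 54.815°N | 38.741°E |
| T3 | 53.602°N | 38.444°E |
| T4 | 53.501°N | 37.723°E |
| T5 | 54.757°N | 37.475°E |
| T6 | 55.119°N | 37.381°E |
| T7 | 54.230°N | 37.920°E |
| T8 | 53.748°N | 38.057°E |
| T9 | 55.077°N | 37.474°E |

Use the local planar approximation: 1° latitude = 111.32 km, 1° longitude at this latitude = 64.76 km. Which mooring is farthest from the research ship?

T4

Distances from 54.564°N, 38.142°E:
T1: √((0.248·111.32)² + (0.238·64.76)²) = √(762.16633 + 237.55687) = 31.618 km
T2: √((0.251·111.32)² + (0.599·64.76)²) = √(780.71736 + 1504.76030) = 47.807 km
T3: √((-0.962·111.32)² + (0.302·64.76)²) = √(11468.23383 + 382.49659) = 108.861 km
T4: √((-1.063·111.32)² + (-0.419·64.76)²) = √(14002.73676 + 736.27783) = 121.404 km
T5: √((0.193·111.32)² + (-0.667·64.76)²) = √(461.59491 + 1865.80111) = 48.243 km
T6: √((0.555·111.32)² + (-0.761·64.76)²) = √(3817.08966 + 2428.75101) = 79.031 km
T7: √((-0.334·111.32)² + (-0.222·64.76)²) = √(1382.41784 + 206.69008) = 39.864 km
T8: √((-0.816·111.32)² + (-0.085·64.76)²) = √(8251.38237 + 30.30062) = 91.004 km
T9: √((0.513·111.32)² + (-0.668·64.76)²) = √(3261.22772 + 1871.39991) = 71.642 km
Maximum: T4 at 121.404 km.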